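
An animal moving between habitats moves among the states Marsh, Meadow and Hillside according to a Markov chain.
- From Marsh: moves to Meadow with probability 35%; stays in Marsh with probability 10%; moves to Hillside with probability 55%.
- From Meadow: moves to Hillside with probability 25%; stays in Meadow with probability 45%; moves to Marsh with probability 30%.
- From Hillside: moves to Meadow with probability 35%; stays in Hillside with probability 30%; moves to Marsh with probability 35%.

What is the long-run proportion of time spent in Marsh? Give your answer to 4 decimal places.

Let the stationary distribution be π with π = πP and π_1 + π_2 + π_3 = 1.
π_1 = 0.1·π_1 + 0.3·π_2 + 0.35·π_3
π_2 = 0.35·π_1 + 0.45·π_2 + 0.35·π_3
Solving with the normalization constraint gives π = (0.2644, 0.3889, 0.3467).
So the stationary probability of Marsh is 0.2644.

0.2644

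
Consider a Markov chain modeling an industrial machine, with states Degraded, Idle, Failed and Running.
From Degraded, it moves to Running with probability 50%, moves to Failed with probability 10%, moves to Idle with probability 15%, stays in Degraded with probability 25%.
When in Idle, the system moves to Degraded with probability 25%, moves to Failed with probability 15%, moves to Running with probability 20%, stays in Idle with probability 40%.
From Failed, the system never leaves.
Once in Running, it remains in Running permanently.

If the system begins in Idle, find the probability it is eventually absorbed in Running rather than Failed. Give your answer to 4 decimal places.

0.6667

Let h(s) be the probability of absorption at Running starting from transient state s. Then h(Running) = 1 and h(Failed) = 0. By first-step analysis:
h(Degraded) = 0.25·h(Degraded) + 0.15·h(Idle) + 0.1·0 + 0.5·1
h(Idle) = 0.25·h(Degraded) + 0.4·h(Idle) + 0.15·0 + 0.2·1
Solving: h(Degraded) = 0.8000, h(Idle) = 0.6667.
Starting from Idle, the probability is 0.6667.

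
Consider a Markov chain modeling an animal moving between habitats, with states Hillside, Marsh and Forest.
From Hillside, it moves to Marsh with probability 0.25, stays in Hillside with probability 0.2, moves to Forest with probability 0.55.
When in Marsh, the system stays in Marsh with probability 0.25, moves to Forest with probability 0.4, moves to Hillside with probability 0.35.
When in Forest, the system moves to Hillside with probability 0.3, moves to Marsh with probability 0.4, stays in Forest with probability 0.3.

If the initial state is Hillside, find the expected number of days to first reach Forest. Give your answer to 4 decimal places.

1.9512

Let t(s) be the expected number of days to first reach Forest from state s, with t(Forest) = 0. Conditioning on the first day:
t(Hillside) = 1 + 0.2·t(Hillside) + 0.25·t(Marsh)
t(Marsh) = 1 + 0.35·t(Hillside) + 0.25·t(Marsh)
Solving: t(Hillside) = 1.9512, t(Marsh) = 2.2439.
Expected days from Hillside to Forest: 1.9512.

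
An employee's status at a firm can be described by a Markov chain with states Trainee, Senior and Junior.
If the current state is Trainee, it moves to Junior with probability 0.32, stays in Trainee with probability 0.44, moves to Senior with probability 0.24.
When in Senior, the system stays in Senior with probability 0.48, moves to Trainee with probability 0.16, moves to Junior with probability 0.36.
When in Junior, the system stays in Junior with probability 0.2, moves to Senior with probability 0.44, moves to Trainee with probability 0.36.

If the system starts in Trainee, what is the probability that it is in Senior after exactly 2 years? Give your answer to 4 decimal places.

0.3616

Sum over the intermediate state after 1 year:
P = P(Trainee→Trainee)·P(Trainee→Senior) + P(Trainee→Senior)·P(Senior→Senior) + P(Trainee→Junior)·P(Junior→Senior)
  = 0.44×0.24 + 0.24×0.48 + 0.32×0.44
  = 0.1056 + 0.1152 + 0.1408 = 0.3616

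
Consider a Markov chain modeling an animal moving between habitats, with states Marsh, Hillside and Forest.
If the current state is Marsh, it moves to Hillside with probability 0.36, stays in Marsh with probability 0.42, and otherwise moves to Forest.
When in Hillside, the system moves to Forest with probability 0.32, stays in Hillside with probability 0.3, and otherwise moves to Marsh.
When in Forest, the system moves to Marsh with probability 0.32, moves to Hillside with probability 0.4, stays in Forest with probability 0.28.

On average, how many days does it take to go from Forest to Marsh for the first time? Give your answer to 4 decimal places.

2.9255

Let t(s) be the expected number of days to first reach Marsh from state s, with t(Marsh) = 0. Conditioning on the first day:
t(Hillside) = 1 + 0.3·t(Hillside) + 0.32·t(Forest)
t(Forest) = 1 + 0.4·t(Hillside) + 0.28·t(Forest)
Solving: t(Hillside) = 2.7660, t(Forest) = 2.9255.
Expected days from Forest to Marsh: 2.9255.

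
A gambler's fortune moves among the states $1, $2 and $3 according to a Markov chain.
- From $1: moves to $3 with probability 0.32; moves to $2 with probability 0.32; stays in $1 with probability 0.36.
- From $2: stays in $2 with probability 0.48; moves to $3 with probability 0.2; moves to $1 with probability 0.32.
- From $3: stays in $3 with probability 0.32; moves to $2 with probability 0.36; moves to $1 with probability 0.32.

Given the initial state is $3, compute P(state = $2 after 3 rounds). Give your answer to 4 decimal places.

0.3935

Propagate the distribution vector 3 rounds from $3.
After 0 rounds: (0.0000, 0.0000, 1.0000)
After 1 round: (0.3200, 0.3600, 0.3200)
After 2 rounds: (0.3328, 0.3904, 0.2768)
After 3 rounds: (0.3333, 0.3935, 0.2732)
P(in $2 after 3 rounds) = 0.3935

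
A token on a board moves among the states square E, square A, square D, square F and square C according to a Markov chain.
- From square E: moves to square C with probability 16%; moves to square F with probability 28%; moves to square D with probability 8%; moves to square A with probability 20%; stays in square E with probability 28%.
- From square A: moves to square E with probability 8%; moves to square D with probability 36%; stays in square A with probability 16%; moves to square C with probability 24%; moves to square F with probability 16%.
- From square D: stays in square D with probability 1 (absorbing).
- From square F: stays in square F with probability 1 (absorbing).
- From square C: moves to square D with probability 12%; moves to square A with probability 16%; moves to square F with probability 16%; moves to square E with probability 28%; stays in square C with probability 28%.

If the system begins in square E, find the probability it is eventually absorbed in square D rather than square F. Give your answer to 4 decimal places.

0.3737

Let h(s) be the probability of absorption at square D starting from transient state s. Then h(square D) = 1 and h(square F) = 0. By first-step analysis:
h(square E) = 0.28·h(square E) + 0.2·h(square A) + 0.08·1 + 0.28·0 + 0.16·h(square C)
h(square A) = 0.08·h(square E) + 0.16·h(square A) + 0.36·1 + 0.16·0 + 0.24·h(square C)
h(square C) = 0.28·h(square E) + 0.16·h(square A) + 0.12·1 + 0.16·0 + 0.28·h(square C)
Solving: h(square E) = 0.3737, h(square A) = 0.5908, h(square C) = 0.4433.
Starting from square E, the probability is 0.3737.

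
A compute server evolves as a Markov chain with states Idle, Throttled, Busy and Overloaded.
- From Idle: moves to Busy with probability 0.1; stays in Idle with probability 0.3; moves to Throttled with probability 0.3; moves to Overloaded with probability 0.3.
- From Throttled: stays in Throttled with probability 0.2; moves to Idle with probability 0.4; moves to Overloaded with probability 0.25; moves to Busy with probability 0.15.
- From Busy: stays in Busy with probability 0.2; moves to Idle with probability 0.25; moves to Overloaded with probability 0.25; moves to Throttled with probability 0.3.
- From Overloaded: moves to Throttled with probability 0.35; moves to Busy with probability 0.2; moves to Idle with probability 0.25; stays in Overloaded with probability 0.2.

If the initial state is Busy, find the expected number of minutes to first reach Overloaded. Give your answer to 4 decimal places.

3.7692

Let t(s) be the expected number of minutes to first reach Overloaded from state s, with t(Overloaded) = 0. Conditioning on the first minute:
t(Idle) = 1 + 0.3·t(Idle) + 0.3·t(Throttled) + 0.1·t(Busy)
t(Throttled) = 1 + 0.4·t(Idle) + 0.2·t(Throttled) + 0.15·t(Busy)
t(Busy) = 1 + 0.25·t(Idle) + 0.3·t(Throttled) + 0.2·t(Busy)
Solving: t(Idle) = 3.5708, t(Throttled) = 3.7421, t(Busy) = 3.7692.
Expected minutes from Busy to Overloaded: 3.7692.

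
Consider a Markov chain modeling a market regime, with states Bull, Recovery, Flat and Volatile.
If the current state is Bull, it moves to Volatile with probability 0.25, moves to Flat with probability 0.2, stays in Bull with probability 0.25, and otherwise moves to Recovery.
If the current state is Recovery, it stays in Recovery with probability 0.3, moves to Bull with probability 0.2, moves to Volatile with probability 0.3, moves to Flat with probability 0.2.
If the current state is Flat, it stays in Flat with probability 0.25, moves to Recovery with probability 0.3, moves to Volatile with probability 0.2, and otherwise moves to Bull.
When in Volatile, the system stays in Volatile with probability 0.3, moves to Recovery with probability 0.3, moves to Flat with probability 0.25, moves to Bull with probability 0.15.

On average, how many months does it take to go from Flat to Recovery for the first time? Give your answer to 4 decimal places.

Let t(s) be the expected number of months to first reach Recovery from state s, with t(Recovery) = 0. Conditioning on the first month:
t(Bull) = 1 + 0.25·t(Bull) + 0.2·t(Flat) + 0.25·t(Volatile)
t(Flat) = 1 + 0.25·t(Bull) + 0.25·t(Flat) + 0.2·t(Volatile)
t(Volatile) = 1 + 0.15·t(Bull) + 0.25·t(Flat) + 0.3·t(Volatile)
Solving: t(Bull) = 3.3333, t(Flat) = 3.3333, t(Volatile) = 3.3333.
Expected months from Flat to Recovery: 3.3333.

3.3333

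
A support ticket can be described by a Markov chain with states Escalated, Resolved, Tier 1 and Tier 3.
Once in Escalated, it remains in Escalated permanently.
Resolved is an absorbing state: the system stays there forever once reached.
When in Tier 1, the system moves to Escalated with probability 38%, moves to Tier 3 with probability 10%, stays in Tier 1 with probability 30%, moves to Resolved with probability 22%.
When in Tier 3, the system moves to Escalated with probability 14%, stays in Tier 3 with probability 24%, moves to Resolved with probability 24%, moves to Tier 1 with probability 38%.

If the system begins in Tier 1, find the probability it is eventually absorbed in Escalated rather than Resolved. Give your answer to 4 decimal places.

Let h(s) be the probability of absorption at Escalated starting from transient state s. Then h(Escalated) = 1 and h(Resolved) = 0. By first-step analysis:
h(Tier 1) = 0.38·1 + 0.22·0 + 0.3·h(Tier 1) + 0.1·h(Tier 3)
h(Tier 3) = 0.14·1 + 0.24·0 + 0.38·h(Tier 1) + 0.24·h(Tier 3)
Solving: h(Tier 1) = 0.6130, h(Tier 3) = 0.4907.
Starting from Tier 1, the probability is 0.6130.

0.6130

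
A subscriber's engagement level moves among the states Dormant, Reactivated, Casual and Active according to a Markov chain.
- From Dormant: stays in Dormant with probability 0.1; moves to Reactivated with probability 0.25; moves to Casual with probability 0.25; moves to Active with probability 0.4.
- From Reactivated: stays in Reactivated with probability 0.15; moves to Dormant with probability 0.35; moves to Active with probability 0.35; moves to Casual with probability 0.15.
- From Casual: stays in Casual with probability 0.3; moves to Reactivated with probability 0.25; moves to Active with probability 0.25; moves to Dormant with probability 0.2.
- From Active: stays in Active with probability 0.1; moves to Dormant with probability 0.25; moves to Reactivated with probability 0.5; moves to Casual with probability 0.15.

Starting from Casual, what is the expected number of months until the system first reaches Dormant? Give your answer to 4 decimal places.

3.9303

Let t(s) be the expected number of months to first reach Dormant from state s, with t(Dormant) = 0. Conditioning on the first month:
t(Reactivated) = 1 + 0.15·t(Reactivated) + 0.15·t(Casual) + 0.35·t(Active)
t(Casual) = 1 + 0.25·t(Reactivated) + 0.3·t(Casual) + 0.25·t(Active)
t(Active) = 1 + 0.5·t(Reactivated) + 0.15·t(Casual) + 0.1·t(Active)
Solving: t(Reactivated) = 3.3677, t(Casual) = 3.9303, t(Active) = 3.6371.
Expected months from Casual to Dormant: 3.9303.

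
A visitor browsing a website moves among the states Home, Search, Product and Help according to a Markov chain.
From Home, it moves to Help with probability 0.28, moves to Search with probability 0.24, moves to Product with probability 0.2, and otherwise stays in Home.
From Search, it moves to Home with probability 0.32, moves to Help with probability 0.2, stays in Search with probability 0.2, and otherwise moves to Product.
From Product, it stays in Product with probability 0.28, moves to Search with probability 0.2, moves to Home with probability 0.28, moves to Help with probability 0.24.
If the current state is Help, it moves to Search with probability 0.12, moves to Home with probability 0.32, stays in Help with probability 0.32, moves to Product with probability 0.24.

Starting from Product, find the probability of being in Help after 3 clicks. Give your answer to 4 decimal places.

0.2652

Propagate the distribution vector 3 clicks from Product.
After 0 clicks: (0.0000, 0.0000, 1.0000, 0.0000)
After 1 click: (0.2800, 0.2000, 0.2800, 0.2400)
After 2 clicks: (0.2976, 0.1920, 0.2480, 0.2624)
After 3 clicks: (0.2982, 0.1909, 0.2457, 0.2652)
P(in Help after 3 clicks) = 0.2652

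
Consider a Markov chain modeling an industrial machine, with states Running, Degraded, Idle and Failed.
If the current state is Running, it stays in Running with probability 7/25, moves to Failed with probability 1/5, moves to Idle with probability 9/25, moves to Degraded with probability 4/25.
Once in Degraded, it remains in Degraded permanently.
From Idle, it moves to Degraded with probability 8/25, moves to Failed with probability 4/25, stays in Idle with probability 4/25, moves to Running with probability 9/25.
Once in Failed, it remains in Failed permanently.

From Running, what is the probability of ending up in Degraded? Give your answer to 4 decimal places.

0.5253

Let h(s) be the probability of absorption at Degraded starting from transient state s. Then h(Degraded) = 1 and h(Failed) = 0. By first-step analysis:
h(Running) = 0.28·h(Running) + 0.16·1 + 0.36·h(Idle) + 0.2·0
h(Idle) = 0.36·h(Running) + 0.32·1 + 0.16·h(Idle) + 0.16·0
Solving: h(Running) = 0.5253, h(Idle) = 0.6061.
Starting from Running, the probability is 0.5253.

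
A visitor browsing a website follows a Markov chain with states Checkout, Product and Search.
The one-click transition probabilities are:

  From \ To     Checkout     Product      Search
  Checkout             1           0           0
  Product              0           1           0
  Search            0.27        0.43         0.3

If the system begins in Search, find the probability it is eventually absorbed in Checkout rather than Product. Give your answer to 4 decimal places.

Let h(s) be the probability of absorption at Checkout starting from transient state s. Then h(Checkout) = 1 and h(Product) = 0. By first-step analysis:
h(Search) = 0.27·1 + 0.43·0 + 0.3·h(Search)
Solving: h(Search) = 0.3857.
Starting from Search, the probability is 0.3857.

0.3857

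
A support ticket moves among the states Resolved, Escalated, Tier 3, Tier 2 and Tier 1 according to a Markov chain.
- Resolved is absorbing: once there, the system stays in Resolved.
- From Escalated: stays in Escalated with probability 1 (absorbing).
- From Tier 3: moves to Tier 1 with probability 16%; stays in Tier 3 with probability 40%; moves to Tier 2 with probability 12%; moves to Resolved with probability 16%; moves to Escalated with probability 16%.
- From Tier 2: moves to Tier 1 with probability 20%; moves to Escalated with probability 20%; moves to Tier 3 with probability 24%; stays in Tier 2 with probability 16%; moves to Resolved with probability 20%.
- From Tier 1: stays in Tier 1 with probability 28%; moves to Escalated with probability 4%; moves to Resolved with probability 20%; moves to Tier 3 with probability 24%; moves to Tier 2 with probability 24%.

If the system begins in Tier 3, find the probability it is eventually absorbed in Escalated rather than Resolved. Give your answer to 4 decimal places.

Let h(s) be the probability of absorption at Escalated starting from transient state s. Then h(Escalated) = 1 and h(Resolved) = 0. By first-step analysis:
h(Tier 3) = 0.16·0 + 0.16·1 + 0.4·h(Tier 3) + 0.12·h(Tier 2) + 0.16·h(Tier 1)
h(Tier 2) = 0.2·0 + 0.2·1 + 0.24·h(Tier 3) + 0.16·h(Tier 2) + 0.2·h(Tier 1)
h(Tier 1) = 0.2·0 + 0.04·1 + 0.24·h(Tier 3) + 0.24·h(Tier 2) + 0.28·h(Tier 1)
Solving: h(Tier 3) = 0.4524, h(Tier 2) = 0.4524, h(Tier 1) = 0.3571.
Starting from Tier 3, the probability is 0.4524.

0.4524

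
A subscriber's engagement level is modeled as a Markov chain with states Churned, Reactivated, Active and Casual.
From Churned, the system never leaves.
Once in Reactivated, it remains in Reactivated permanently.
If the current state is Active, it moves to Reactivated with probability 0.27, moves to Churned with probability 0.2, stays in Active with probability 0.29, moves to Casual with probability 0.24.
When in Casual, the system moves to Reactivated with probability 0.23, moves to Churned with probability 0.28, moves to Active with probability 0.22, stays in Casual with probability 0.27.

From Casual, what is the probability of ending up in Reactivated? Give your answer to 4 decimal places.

0.4784

Let h(s) be the probability of absorption at Reactivated starting from transient state s. Then h(Reactivated) = 1 and h(Churned) = 0. By first-step analysis:
h(Active) = 0.2·0 + 0.27·1 + 0.29·h(Active) + 0.24·h(Casual)
h(Casual) = 0.28·0 + 0.23·1 + 0.22·h(Active) + 0.27·h(Casual)
Solving: h(Active) = 0.5420, h(Casual) = 0.4784.
Starting from Casual, the probability is 0.4784.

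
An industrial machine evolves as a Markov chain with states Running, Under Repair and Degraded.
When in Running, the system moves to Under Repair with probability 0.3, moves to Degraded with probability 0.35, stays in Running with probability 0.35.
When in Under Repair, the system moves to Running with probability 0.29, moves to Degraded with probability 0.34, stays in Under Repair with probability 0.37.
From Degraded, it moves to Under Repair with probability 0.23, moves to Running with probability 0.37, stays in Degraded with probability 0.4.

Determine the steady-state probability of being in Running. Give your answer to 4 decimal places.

Let the stationary distribution be π with π = πP and π_1 + π_2 + π_3 = 1.
π_1 = 0.35·π_1 + 0.29·π_2 + 0.37·π_3
π_2 = 0.3·π_1 + 0.37·π_2 + 0.23·π_3
Solving with the normalization constraint gives π = (0.3396, 0.2951, 0.3653).
So the stationary probability of Running is 0.3396.

0.3396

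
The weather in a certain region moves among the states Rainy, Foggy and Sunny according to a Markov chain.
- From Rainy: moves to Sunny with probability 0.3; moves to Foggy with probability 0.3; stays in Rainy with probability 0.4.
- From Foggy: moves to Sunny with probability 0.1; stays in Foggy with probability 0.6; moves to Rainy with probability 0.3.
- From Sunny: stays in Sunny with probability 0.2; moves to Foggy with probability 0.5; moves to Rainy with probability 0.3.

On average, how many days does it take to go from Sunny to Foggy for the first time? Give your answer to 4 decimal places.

2.3077

Let t(s) be the expected number of days to first reach Foggy from state s, with t(Foggy) = 0. Conditioning on the first day:
t(Rainy) = 1 + 0.4·t(Rainy) + 0.3·t(Sunny)
t(Sunny) = 1 + 0.3·t(Rainy) + 0.2·t(Sunny)
Solving: t(Rainy) = 2.8205, t(Sunny) = 2.3077.
Expected days from Sunny to Foggy: 2.3077.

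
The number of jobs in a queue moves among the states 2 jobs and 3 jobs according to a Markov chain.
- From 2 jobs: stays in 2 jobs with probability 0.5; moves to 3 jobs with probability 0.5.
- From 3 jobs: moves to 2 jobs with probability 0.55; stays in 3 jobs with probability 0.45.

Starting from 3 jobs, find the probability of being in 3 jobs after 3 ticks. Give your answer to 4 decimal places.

0.4761

Propagate the distribution vector 3 ticks from 3 jobs.
After 0 ticks: (0.0000, 1.0000)
After 1 tick: (0.5500, 0.4500)
After 2 ticks: (0.5225, 0.4775)
After 3 ticks: (0.5239, 0.4761)
P(in 3 jobs after 3 ticks) = 0.4761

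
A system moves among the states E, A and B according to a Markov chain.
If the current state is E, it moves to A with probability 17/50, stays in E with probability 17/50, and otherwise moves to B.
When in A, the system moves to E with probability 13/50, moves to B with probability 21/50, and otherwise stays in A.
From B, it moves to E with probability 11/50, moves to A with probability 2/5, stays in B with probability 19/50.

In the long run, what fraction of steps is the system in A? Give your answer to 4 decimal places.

Let the stationary distribution be π with π = πP and π_1 + π_2 + π_3 = 1.
π_1 = 0.34·π_1 + 0.26·π_2 + 0.22·π_3
π_2 = 0.34·π_1 + 0.32·π_2 + 0.4·π_3
Solving with the normalization constraint gives π = (0.2662, 0.3556, 0.3783).
So the stationary probability of A is 0.3556.

0.3556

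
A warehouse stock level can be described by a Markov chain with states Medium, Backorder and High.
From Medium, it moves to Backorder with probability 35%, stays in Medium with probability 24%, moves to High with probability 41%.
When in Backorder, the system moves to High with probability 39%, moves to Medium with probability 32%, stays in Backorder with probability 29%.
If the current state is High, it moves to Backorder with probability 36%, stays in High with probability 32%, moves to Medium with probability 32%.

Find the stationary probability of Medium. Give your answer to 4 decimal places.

Let the stationary distribution be π with π = πP and π_1 + π_2 + π_3 = 1.
π_1 = 0.24·π_1 + 0.32·π_2 + 0.32·π_3
π_2 = 0.35·π_1 + 0.29·π_2 + 0.36·π_3
Solving with the normalization constraint gives π = (0.2963, 0.3337, 0.3700).
So the stationary probability of Medium is 0.2963.

0.2963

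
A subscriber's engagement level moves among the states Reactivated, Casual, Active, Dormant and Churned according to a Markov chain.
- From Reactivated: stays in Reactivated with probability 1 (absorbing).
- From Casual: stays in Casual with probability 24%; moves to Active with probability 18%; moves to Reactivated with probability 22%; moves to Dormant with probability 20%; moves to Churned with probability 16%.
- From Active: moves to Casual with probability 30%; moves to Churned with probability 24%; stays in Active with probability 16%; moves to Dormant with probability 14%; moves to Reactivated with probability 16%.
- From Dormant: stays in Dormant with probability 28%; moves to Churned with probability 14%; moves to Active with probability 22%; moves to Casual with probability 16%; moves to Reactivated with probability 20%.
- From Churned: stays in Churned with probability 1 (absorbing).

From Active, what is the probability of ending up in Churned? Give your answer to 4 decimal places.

Let h(s) be the probability of absorption at Churned starting from transient state s. Then h(Churned) = 1 and h(Reactivated) = 0. By first-step analysis:
h(Casual) = 0.22·0 + 0.24·h(Casual) + 0.18·h(Active) + 0.2·h(Dormant) + 0.16·1
h(Active) = 0.16·0 + 0.3·h(Casual) + 0.16·h(Active) + 0.14·h(Dormant) + 0.24·1
h(Dormant) = 0.2·0 + 0.16·h(Casual) + 0.22·h(Active) + 0.28·h(Dormant) + 0.14·1
Solving: h(Casual) = 0.4545, h(Active) = 0.5240, h(Dormant) = 0.4555.
Starting from Active, the probability is 0.5240.

0.5240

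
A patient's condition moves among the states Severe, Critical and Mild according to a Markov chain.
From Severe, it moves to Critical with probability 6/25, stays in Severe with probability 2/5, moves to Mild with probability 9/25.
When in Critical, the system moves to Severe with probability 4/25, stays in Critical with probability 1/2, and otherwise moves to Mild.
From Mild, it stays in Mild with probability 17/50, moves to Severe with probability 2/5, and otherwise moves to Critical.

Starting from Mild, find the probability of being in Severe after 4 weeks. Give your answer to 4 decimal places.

Propagate the distribution vector 4 weeks from Mild.
After 0 weeks: (0.0000, 0.0000, 1.0000)
After 1 week: (0.4000, 0.2600, 0.3400)
After 2 weeks: (0.3376, 0.3144, 0.3480)
After 3 weeks: (0.3245, 0.3287, 0.3468)
After 4 weeks: (0.3211, 0.3324, 0.3465)
P(in Severe after 4 weeks) = 0.3211

0.3211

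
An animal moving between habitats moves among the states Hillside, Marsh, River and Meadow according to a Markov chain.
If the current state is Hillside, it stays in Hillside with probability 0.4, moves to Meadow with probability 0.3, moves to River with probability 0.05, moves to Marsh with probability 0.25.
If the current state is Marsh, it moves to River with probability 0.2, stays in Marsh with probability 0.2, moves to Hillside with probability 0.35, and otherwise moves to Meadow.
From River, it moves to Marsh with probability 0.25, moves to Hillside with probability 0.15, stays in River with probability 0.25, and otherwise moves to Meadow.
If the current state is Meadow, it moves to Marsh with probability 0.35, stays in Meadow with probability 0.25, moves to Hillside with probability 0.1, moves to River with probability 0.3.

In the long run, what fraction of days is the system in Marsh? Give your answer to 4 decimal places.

0.2650

Let the stationary distribution be π with π = πP and π_1 + π_2 + π_3 + π_4 = 1.
π_1 = 0.4·π_1 + 0.35·π_2 + 0.15·π_3 + 0.1·π_4
π_2 = 0.25·π_1 + 0.2·π_2 + 0.25·π_3 + 0.35·π_4
π_3 = 0.05·π_1 + 0.2·π_2 + 0.25·π_3 + 0.3·π_4
Solving with the normalization constraint gives π = (0.2518, 0.2650, 0.2005, 0.2826).
So the stationary probability of Marsh is 0.2650.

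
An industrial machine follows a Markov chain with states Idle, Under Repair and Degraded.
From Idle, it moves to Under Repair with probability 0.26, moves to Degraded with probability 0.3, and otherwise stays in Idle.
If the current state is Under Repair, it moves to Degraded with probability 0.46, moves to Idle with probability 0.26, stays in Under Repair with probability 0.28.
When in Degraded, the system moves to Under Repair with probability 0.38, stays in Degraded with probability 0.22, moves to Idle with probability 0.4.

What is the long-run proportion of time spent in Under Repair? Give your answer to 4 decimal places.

Let the stationary distribution be π with π = πP and π_1 + π_2 + π_3 = 1.
π_1 = 0.44·π_1 + 0.26·π_2 + 0.4·π_3
π_2 = 0.26·π_1 + 0.28·π_2 + 0.38·π_3
Solving with the normalization constraint gives π = (0.3722, 0.3048, 0.3229).
So the stationary probability of Under Repair is 0.3048.

0.3048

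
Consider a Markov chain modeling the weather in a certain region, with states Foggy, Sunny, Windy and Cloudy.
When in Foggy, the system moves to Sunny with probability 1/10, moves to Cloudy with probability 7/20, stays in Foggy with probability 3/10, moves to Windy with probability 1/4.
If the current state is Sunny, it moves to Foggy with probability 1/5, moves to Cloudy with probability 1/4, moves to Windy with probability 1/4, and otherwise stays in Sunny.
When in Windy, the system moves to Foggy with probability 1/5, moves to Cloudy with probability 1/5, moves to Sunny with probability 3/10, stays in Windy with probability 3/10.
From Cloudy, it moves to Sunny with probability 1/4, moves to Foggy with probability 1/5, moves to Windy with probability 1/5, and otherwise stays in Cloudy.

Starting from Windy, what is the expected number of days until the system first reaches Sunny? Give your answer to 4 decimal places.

Let t(s) be the expected number of days to first reach Sunny from state s, with t(Sunny) = 0. Conditioning on the first day:
t(Foggy) = 1 + 0.3·t(Foggy) + 0.25·t(Windy) + 0.35·t(Cloudy)
t(Windy) = 1 + 0.2·t(Foggy) + 0.3·t(Windy) + 0.2·t(Cloudy)
t(Cloudy) = 1 + 0.2·t(Foggy) + 0.2·t(Windy) + 0.35·t(Cloudy)
Solving: t(Foggy) = 5.0946, t(Windy) = 4.1351, t(Cloudy) = 4.3784.
Expected days from Windy to Sunny: 4.1351.

4.1351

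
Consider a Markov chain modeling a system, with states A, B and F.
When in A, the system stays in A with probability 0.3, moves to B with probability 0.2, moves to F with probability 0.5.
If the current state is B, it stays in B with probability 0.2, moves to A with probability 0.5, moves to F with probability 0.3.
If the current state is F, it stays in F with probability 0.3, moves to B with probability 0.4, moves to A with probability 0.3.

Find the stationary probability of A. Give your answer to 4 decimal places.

Let the stationary distribution be π with π = πP and π_1 + π_2 + π_3 = 1.
π_1 = 0.3·π_1 + 0.5·π_2 + 0.3·π_3
π_2 = 0.2·π_1 + 0.2·π_2 + 0.4·π_3
Solving with the normalization constraint gives π = (0.3548, 0.2742, 0.3710).
So the stationary probability of A is 0.3548.

0.3548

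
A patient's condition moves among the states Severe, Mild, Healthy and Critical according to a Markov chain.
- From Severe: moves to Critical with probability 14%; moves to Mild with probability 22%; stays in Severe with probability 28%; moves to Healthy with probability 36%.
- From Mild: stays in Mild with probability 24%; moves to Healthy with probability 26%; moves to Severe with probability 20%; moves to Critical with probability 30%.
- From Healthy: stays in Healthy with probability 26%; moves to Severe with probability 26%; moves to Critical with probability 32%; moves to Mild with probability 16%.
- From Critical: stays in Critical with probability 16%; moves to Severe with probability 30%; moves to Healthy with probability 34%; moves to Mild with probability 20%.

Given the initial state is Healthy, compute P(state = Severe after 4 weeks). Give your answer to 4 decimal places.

Propagate the distribution vector 4 weeks from Healthy.
After 0 weeks: (0.0000, 0.0000, 1.0000, 0.0000)
After 1 week: (0.2600, 0.1600, 0.2600, 0.3200)
After 2 weeks: (0.2684, 0.2012, 0.3116, 0.2188)
After 3 weeks: (0.2620, 0.2010, 0.3043, 0.2327)
After 4 weeks: (0.2625, 0.2011, 0.3048, 0.2316)
P(in Severe after 4 weeks) = 0.2625

0.2625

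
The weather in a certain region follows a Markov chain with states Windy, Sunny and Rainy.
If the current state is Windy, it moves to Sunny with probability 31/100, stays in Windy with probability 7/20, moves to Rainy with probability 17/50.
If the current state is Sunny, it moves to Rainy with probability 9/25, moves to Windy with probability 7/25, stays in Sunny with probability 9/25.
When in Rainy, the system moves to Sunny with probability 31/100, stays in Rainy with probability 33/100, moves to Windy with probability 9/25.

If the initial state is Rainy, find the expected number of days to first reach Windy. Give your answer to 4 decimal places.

2.9950

Let t(s) be the expected number of days to first reach Windy from state s, with t(Windy) = 0. Conditioning on the first day:
t(Sunny) = 1 + 0.36·t(Sunny) + 0.36·t(Rainy)
t(Rainy) = 1 + 0.31·t(Sunny) + 0.33·t(Rainy)
Solving: t(Sunny) = 3.2472, t(Rainy) = 2.9950.
Expected days from Rainy to Windy: 2.9950.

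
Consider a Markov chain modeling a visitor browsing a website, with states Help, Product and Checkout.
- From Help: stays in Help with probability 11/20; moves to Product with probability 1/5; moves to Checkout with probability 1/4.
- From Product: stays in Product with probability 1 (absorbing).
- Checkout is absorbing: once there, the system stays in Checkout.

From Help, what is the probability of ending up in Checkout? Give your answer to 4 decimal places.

0.5556

Let h(s) be the probability of absorption at Checkout starting from transient state s. Then h(Checkout) = 1 and h(Product) = 0. By first-step analysis:
h(Help) = 0.55·h(Help) + 0.2·0 + 0.25·1
Solving: h(Help) = 0.5556.
Starting from Help, the probability is 0.5556.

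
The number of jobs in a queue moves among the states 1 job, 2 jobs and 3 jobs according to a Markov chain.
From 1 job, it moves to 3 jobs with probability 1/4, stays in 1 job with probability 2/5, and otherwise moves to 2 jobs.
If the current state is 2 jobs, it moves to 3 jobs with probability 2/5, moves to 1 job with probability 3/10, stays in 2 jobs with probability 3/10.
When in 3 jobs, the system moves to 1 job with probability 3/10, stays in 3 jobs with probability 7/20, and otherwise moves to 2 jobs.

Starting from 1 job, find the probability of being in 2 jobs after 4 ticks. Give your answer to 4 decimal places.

Propagate the distribution vector 4 ticks from 1 job.
After 0 ticks: (1.0000, 0.0000, 0.0000)
After 1 tick: (0.4000, 0.3500, 0.2500)
After 2 ticks: (0.3400, 0.3325, 0.3275)
After 3 ticks: (0.3340, 0.3334, 0.3326)
After 4 ticks: (0.3334, 0.3333, 0.3333)
P(in 2 jobs after 4 ticks) = 0.3333

0.3333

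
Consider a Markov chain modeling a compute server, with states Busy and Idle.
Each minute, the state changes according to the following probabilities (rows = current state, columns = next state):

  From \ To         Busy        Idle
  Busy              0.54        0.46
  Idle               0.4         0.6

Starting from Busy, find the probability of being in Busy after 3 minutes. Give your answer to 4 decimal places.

0.4666

Propagate the distribution vector 3 minutes from Busy.
After 0 minutes: (1.0000, 0.0000)
After 1 minute: (0.5400, 0.4600)
After 2 minutes: (0.4756, 0.5244)
After 3 minutes: (0.4666, 0.5334)
P(in Busy after 3 minutes) = 0.4666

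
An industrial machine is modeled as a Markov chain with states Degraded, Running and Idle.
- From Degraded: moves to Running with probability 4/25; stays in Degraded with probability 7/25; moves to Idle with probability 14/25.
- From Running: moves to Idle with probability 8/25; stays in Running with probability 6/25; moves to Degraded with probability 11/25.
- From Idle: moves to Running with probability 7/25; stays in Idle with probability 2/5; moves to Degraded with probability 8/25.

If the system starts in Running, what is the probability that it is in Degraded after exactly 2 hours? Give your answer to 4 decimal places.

Sum over the intermediate state after 1 hour:
P = P(Running→Degraded)·P(Degraded→Degraded) + P(Running→Running)·P(Running→Degraded) + P(Running→Idle)·P(Idle→Degraded)
  = 0.44×0.28 + 0.24×0.44 + 0.32×0.32
  = 0.1232 + 0.1056 + 0.1024 = 0.3312

0.3312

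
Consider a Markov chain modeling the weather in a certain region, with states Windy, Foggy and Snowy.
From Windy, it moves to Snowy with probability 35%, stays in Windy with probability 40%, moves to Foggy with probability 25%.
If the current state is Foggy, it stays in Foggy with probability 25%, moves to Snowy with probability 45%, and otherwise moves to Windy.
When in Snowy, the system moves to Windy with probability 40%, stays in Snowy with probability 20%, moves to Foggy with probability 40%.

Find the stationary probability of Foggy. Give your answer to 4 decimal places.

0.2996

Let the stationary distribution be π with π = πP and π_1 + π_2 + π_3 = 1.
π_1 = 0.4·π_1 + 0.3·π_2 + 0.4·π_3
π_2 = 0.25·π_1 + 0.25·π_2 + 0.4·π_3
Solving with the normalization constraint gives π = (0.3700, 0.2996, 0.3304).
So the stationary probability of Foggy is 0.2996.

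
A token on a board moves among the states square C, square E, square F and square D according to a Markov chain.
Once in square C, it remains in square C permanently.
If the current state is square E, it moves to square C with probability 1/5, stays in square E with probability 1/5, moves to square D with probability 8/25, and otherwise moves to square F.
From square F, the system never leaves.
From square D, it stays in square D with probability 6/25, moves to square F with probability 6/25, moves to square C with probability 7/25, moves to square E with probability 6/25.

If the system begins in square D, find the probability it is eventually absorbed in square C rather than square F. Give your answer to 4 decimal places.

Let h(s) be the probability of absorption at square C starting from transient state s. Then h(square C) = 1 and h(square F) = 0. By first-step analysis:
h(square E) = 0.2·1 + 0.2·h(square E) + 0.28·0 + 0.32·h(square D)
h(square D) = 0.28·1 + 0.24·h(square E) + 0.24·0 + 0.24·h(square D)
Solving: h(square E) = 0.4548, h(square D) = 0.5120.
Starting from square D, the probability is 0.5120.

0.5120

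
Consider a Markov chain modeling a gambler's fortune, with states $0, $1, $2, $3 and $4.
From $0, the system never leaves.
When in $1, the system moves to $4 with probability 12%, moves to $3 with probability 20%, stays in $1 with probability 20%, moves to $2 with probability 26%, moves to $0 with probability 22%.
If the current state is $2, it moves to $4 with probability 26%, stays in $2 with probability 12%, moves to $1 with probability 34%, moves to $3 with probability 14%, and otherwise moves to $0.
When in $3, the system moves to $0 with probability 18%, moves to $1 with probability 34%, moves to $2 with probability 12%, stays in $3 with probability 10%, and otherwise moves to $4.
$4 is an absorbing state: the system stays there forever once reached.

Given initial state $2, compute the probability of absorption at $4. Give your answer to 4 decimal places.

0.5622

Let h(s) be the probability of absorption at $4 starting from transient state s. Then h($4) = 1 and h($0) = 0. By first-step analysis:
h($1) = 0.22·0 + 0.2·h($1) + 0.26·h($2) + 0.2·h($3) + 0.12·1
h($2) = 0.14·0 + 0.34·h($1) + 0.12·h($2) + 0.14·h($3) + 0.26·1
h($3) = 0.18·0 + 0.34·h($1) + 0.12·h($2) + 0.1·h($3) + 0.26·1
Solving: h($1) = 0.4679, h($2) = 0.5622, h($3) = 0.5406.
Starting from $2, the probability is 0.5622.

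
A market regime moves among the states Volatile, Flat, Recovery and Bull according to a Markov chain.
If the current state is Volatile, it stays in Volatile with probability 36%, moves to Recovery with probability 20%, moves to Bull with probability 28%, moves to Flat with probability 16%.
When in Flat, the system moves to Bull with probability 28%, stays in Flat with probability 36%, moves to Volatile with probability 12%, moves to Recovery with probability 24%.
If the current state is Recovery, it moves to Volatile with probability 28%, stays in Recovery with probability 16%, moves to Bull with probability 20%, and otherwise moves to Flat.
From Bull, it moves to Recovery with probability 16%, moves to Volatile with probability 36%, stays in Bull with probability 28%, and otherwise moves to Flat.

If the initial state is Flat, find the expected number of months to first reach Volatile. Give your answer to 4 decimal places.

4.6353

Let t(s) be the expected number of months to first reach Volatile from state s, with t(Volatile) = 0. Conditioning on the first month:
t(Flat) = 1 + 0.36·t(Flat) + 0.24·t(Recovery) + 0.28·t(Bull)
t(Recovery) = 1 + 0.36·t(Flat) + 0.16·t(Recovery) + 0.2·t(Bull)
t(Bull) = 1 + 0.2·t(Flat) + 0.16·t(Recovery) + 0.28·t(Bull)
Solving: t(Flat) = 4.6353, t(Recovery) = 4.0274, t(Bull) = 3.5714.
Expected months from Flat to Volatile: 4.6353.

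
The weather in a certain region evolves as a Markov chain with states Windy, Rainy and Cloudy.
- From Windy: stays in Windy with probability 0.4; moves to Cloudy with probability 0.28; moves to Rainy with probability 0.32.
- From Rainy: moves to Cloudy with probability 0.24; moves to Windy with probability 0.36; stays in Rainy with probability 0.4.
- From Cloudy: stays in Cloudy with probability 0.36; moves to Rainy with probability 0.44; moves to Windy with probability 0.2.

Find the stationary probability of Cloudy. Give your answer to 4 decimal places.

0.2876

Let the stationary distribution be π with π = πP and π_1 + π_2 + π_3 = 1.
π_1 = 0.4·π_1 + 0.36·π_2 + 0.2·π_3
π_2 = 0.32·π_1 + 0.4·π_2 + 0.44·π_3
Solving with the normalization constraint gives π = (0.3271, 0.3853, 0.2876).
So the stationary probability of Cloudy is 0.2876.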